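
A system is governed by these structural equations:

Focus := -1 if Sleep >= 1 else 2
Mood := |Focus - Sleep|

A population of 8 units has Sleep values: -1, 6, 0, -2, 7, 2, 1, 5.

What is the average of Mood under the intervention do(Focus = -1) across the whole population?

Every unit gets Focus=-1 under the intervention. Mood values become 0, 7, 1, 1, 8, 3, 2, 6; E[Mood|do(Focus=-1)] = 3.5.

3.5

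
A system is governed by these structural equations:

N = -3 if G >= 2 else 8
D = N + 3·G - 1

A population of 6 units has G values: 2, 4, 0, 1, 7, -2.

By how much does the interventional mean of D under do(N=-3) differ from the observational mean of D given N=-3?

-7

Every unit gets N=-3 under the intervention. D values become 2, 8, -4, -1, 17, -10; E[D|do(N=-3)] = 2.
Conditioning on N=-3 selects the 3 unit(s) with G ∈ {2, 4, 7}. Their D values: 2, 8, 17. Mean = 9.
Difference = 2 − 9 = -7.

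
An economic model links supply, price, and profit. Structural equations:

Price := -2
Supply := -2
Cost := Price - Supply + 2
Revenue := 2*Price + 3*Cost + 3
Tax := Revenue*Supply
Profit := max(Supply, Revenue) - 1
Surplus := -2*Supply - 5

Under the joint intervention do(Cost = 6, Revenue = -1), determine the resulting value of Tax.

Setting Cost = 6, Revenue = -1 by intervention discards those variables' equations.
Tax = Revenue*Supply  [with Revenue=-1, Supply=-2]  = 2

2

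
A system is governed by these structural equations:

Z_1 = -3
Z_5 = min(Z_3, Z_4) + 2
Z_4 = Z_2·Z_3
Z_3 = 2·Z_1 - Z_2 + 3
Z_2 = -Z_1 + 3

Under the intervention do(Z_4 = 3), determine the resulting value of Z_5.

-7

Intervening sets Z_4 = 3 and removes its equation (Z_4 = Z_2·Z_3).
Z_2 = -Z_1 + 3  [with Z_1=-3]  = 6
Z_3 = 2·Z_1 - Z_2 + 3  [with Z_1=-3, Z_2=6]  = -9
Z_5 = min(Z_3, Z_4) + 2  [with Z_3=-9, Z_4=3]  = -7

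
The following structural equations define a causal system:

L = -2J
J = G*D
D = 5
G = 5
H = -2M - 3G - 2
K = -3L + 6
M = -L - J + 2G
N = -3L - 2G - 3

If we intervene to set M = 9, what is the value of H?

The intervention breaks the incoming arrows to M: M = -L - J + 2G no longer applies, and M = 9.
H = -2M - 3G - 2  [with M=9, G=5]  = -35

-35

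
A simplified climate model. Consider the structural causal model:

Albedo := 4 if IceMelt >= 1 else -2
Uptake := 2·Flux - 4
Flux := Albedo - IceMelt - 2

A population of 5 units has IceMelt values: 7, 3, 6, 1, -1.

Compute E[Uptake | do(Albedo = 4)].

-6.4

The intervention sets Albedo=4 in all 5 units regardless of IceMelt. Recomputing Uptake per unit gives -14, -6, -12, -2, 2; average -6.4.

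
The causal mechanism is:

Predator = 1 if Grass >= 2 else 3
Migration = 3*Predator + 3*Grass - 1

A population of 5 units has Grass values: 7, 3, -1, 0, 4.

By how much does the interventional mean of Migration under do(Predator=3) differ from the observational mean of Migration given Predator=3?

9.3

The intervention sets Predator=3 in all 5 units regardless of Grass. Recomputing Migration per unit gives 29, 17, 5, 8, 20; average 15.8.
E[Migration|Predator=3] averages over only the 2 units with Predator=3 (Grass = -1, 0): Migration = 5, 8, mean 6.5.
Difference = 15.8 − 6.5 = 9.3.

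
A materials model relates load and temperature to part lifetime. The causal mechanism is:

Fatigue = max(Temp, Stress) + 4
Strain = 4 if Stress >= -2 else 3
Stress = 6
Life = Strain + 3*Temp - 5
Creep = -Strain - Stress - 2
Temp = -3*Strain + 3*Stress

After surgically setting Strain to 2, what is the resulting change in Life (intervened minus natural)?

16

Under do(Strain=2), the mechanism Strain = 4 if Stress >= -2 else 3 is discarded; Strain is fixed at 2.
Temp = -3*Strain + 3*Stress  [with Strain=2, Stress=6]  = 12
Life = Strain + 3*Temp - 5  [with Strain=2, Temp=12]  = 33
Without intervention: Strain = 4 if Stress >= -2 else 3  [with Stress=6]  = 4; Temp = -3*Strain + 3*Stress  [with Strain=4, Stress=6]  = 6; Life = Strain + 3*Temp - 5  [with Strain=4, Temp=6]  = 17.
Change = 33 − 17 = 16.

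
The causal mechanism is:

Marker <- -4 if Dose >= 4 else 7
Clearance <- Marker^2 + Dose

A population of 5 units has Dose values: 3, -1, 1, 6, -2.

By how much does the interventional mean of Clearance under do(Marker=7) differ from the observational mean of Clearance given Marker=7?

The intervention sets Marker=7 in all 5 units regardless of Dose. Recomputing Clearance per unit gives 52, 48, 50, 55, 47; average 50.4.
Observing Marker=7 restricts to units where Marker's equation naturally yields 7: Dose ∈ {3, -1, 1, -2}. In that subpopulation Clearance = 52, 48, 50, 47, mean 49.25.
Difference = 50.4 − 49.25 = 1.15.

1.15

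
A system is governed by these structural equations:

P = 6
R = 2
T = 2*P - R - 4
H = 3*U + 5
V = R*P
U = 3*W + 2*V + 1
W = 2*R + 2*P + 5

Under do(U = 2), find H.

The intervention breaks the incoming arrows to U: U = 3*W + 2*V + 1 no longer applies, and U = 2.
H = 3*U + 5  [with U=2]  = 11

11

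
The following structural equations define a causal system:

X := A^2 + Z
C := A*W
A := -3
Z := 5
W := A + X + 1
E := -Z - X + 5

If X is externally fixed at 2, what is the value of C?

0

The intervention breaks the incoming arrows to X: X := A^2 + Z no longer applies, and X = 2.
W = A + X + 1  [with A=-3, X=2]  = 0
C = A*W  [with A=-3, W=0]  = 0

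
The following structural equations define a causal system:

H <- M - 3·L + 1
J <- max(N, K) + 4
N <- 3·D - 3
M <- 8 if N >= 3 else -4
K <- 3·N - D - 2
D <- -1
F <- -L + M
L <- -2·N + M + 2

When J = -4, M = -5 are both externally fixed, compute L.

9

Setting J = -4, M = -5 by intervention discards those variables' equations.
N = 3·D - 3  [with D=-1]  = -6
L = -2·N + M + 2  [with N=-6, M=-5]  = 9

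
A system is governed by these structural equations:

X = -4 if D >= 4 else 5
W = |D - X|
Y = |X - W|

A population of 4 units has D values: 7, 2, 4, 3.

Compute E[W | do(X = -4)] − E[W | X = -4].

Under do(X=-4), X's equation is replaced by X=-4 for every unit. Per-unit W: 11, 6, 8, 7. Mean = 8.
Conditioning on X=-4 selects the 2 unit(s) with D ∈ {7, 4}. Their W values: 11, 8. Mean = 9.5.
Difference = 8 − 9.5 = -1.5.

-1.5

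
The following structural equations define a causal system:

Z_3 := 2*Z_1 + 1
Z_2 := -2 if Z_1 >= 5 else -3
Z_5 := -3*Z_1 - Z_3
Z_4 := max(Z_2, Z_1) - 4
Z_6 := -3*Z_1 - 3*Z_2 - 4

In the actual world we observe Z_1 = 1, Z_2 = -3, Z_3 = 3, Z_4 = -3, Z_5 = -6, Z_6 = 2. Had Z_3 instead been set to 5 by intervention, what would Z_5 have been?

do(Z_3=5) replaces the equation Z_3 := 2*Z_1 + 1 with the constant Z_3 = 5.
Z_5 = -3*Z_1 - Z_3  [with Z_1=1, Z_3=5]  = -8

-8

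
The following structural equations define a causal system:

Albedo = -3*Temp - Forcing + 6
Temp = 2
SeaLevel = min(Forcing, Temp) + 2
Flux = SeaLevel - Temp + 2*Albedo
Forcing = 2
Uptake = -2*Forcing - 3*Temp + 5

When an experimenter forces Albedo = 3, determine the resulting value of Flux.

8

do(Albedo=3) replaces the equation Albedo = -3*Temp - Forcing + 6 with the constant Albedo = 3.
SeaLevel = min(Forcing, Temp) + 2  [with Forcing=2, Temp=2]  = 4
Flux = SeaLevel - Temp + 2*Albedo  [with SeaLevel=4, Temp=2, Albedo=3]  = 8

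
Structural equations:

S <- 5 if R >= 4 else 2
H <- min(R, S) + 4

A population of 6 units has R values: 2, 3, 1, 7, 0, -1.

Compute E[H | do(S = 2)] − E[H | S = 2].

The intervention sets S=2 in all 6 units regardless of R. Recomputing H per unit gives 6, 6, 5, 6, 4, 3; average 5.
Conditioning on S=2 selects the 5 unit(s) with R ∈ {2, 3, 1, 0, -1}. Their H values: 6, 6, 5, 4, 3. Mean = 4.8.
Difference = 5 − 4.8 = 0.2.

0.2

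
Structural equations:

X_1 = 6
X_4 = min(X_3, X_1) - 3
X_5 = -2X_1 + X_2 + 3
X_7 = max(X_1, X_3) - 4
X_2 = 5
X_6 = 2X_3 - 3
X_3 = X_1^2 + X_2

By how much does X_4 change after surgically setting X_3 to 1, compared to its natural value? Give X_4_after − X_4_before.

-5

The intervention breaks the incoming arrows to X_3: X_3 = X_1^2 + X_2 no longer applies, and X_3 = 1.
X_4 = min(X_3, X_1) - 3  [with X_3=1, X_1=6]  = -2
Without intervention: X_3 = X_1^2 + X_2  [with X_1=6, X_2=5]  = 41; X_4 = min(X_3, X_1) - 3  [with X_3=41, X_1=6]  = 3.
Change = -2 − 3 = -5.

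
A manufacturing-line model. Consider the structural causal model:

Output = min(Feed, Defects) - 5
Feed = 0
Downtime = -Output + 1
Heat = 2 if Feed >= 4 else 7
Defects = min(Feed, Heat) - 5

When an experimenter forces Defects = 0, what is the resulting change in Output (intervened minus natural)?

The intervention breaks the incoming arrows to Defects: Defects = min(Feed, Heat) - 5 no longer applies, and Defects = 0.
Output = min(Feed, Defects) - 5  [with Feed=0, Defects=0]  = -5
Without intervention: Heat = 2 if Feed >= 4 else 7  [with Feed=0]  = 7; Defects = min(Feed, Heat) - 5  [with Feed=0, Heat=7]  = -5; Output = min(Feed, Defects) - 5  [with Feed=0, Defects=-5]  = -10.
Change = -5 − (-10) = 5.

5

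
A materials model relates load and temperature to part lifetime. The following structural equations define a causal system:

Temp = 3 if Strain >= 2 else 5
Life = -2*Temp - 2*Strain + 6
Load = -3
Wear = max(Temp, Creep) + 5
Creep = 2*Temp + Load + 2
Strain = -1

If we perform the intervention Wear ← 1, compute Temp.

5

do(Wear=1) replaces the equation Wear = max(Temp, Creep) + 5 with the constant Wear = 1.
Temp is not downstream of the intervention, so its value is determined by the original equations.
Temp = 3 if Strain >= 2 else 5  [with Strain=-1]  = 5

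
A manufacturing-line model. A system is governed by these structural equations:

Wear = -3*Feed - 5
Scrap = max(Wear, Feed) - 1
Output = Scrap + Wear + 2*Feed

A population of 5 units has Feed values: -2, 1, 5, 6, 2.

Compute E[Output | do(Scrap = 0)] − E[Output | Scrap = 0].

The intervention sets Scrap=0 in all 5 units regardless of Feed. Recomputing Output per unit gives -3, -6, -10, -11, -7; average -7.4.
Observing Scrap=0 restricts to units where Scrap's equation naturally yields 0: Feed ∈ {-2, 1}. In that subpopulation Output = -3, -6, mean -4.5.
Difference = -7.4 − (-4.5) = -2.9.

-2.9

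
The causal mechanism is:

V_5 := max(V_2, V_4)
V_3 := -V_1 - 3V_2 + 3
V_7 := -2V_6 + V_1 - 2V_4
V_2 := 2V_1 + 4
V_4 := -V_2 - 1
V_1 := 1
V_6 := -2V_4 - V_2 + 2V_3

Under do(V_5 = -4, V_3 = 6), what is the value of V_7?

-25

The joint intervention fixes V_5 = -4, V_3 = 6, removing each variable's own equation.
V_2 = 2V_1 + 4  [with V_1=1]  = 6
V_4 = -V_2 - 1  [with V_2=6]  = -7
V_6 = -2V_4 - V_2 + 2V_3  [with V_4=-7, V_2=6, V_3=6]  = 20
V_7 = -2V_6 + V_1 - 2V_4  [with V_6=20, V_1=1, V_4=-7]  = -25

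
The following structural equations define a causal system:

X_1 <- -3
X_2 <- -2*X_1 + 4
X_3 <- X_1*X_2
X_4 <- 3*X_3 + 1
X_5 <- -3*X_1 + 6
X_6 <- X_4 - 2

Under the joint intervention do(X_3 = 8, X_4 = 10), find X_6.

Setting X_3 = 8, X_4 = 10 by intervention discards those variables' equations.
X_6 = X_4 - 2  [with X_4=10]  = 8

8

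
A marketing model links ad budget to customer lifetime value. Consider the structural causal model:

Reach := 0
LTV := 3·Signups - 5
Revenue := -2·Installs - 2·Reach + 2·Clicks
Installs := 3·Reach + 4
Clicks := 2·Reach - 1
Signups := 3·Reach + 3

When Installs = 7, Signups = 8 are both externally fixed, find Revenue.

Setting Installs = 7, Signups = 8 by intervention discards those variables' equations.
Clicks = 2·Reach - 1  [with Reach=0]  = -1
Revenue = -2·Installs - 2·Reach + 2·Clicks  [with Installs=7, Reach=0, Clicks=-1]  = -16

-16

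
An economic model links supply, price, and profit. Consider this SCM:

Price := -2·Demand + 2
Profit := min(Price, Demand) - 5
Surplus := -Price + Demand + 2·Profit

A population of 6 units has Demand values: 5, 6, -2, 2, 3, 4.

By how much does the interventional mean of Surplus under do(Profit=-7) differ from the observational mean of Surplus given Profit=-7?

Every unit gets Profit=-7 under the intervention. Surplus values become -1, 2, -22, -10, -7, -4; E[Surplus|do(Profit=-7)] = -7.
Conditioning on Profit=-7 selects the 2 unit(s) with Demand ∈ {-2, 2}. Their Surplus values: -22, -10. Mean = -16.
Difference = -7 − (-16) = 9.

9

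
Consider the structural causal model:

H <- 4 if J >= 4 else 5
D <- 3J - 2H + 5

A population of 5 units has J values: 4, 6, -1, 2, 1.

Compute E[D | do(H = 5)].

2.2

The intervention sets H=5 in all 5 units regardless of J. Recomputing D per unit gives 7, 13, -8, 1, -2; average 2.2.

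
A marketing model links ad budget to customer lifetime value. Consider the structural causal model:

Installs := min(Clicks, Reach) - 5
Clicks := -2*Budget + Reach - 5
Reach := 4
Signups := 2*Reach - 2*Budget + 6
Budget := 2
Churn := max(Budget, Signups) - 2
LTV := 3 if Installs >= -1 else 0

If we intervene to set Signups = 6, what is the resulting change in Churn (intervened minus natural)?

The intervention breaks the incoming arrows to Signups: Signups := 2*Reach - 2*Budget + 6 no longer applies, and Signups = 6.
Churn = max(Budget, Signups) - 2  [with Budget=2, Signups=6]  = 4
Without intervention: Signups = 2*Reach - 2*Budget + 6  [with Reach=4, Budget=2]  = 10; Churn = max(Budget, Signups) - 2  [with Budget=2, Signups=10]  = 8.
Change = 4 − 8 = -4.

-4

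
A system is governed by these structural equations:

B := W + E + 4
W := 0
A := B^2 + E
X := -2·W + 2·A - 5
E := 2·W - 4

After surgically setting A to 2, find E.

-4

The intervention breaks the incoming arrows to A: A := B^2 + E no longer applies, and A = 2.
Since E is not a descendant of the intervened variable, it is unaffected.
E = 2·W - 4  [with W=0]  = -4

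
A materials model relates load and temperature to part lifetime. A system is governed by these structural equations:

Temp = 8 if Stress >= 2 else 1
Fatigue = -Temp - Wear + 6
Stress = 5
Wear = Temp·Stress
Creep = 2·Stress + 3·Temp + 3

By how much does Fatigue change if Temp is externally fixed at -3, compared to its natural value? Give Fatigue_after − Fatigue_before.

do(Temp=-3) replaces the equation Temp = 8 if Stress >= 2 else 1 with the constant Temp = -3.
Wear = Temp·Stress  [with Temp=-3, Stress=5]  = -15
Fatigue = -Temp - Wear + 6  [with Temp=-3, Wear=-15]  = 24
Without intervention: Temp = 8 if Stress >= 2 else 1  [with Stress=5]  = 8; Wear = Temp·Stress  [with Temp=8, Stress=5]  = 40; Fatigue = -Temp - Wear + 6  [with Temp=8, Wear=40]  = -42.
Change = 24 − (-42) = 66.

66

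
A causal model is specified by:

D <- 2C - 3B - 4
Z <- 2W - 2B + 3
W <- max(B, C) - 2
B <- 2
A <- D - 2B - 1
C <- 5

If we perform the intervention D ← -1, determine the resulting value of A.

-6

The intervention breaks the incoming arrows to D: D <- 2C - 3B - 4 no longer applies, and D = -1.
A = D - 2B - 1  [with D=-1, B=2]  = -6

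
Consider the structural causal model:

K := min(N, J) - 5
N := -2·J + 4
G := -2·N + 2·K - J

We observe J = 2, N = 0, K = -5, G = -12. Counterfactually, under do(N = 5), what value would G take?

-18

Under do(N=5), the mechanism N := -2·J + 4 is discarded; N is fixed at 5.
K = min(N, J) - 5  [with N=5, J=2]  = -3
G = -2·N + 2·K - J  [with N=5, K=-3, J=2]  = -18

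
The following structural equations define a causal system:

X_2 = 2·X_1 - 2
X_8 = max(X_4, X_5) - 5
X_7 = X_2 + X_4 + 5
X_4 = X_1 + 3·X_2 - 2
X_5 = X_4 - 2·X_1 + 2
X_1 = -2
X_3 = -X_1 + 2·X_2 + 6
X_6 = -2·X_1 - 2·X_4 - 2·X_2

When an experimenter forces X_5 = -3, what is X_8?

do(X_5=-3) replaces the equation X_5 = X_4 - 2·X_1 + 2 with the constant X_5 = -3.
X_2 = 2·X_1 - 2  [with X_1=-2]  = -6
X_4 = X_1 + 3·X_2 - 2  [with X_1=-2, X_2=-6]  = -22
X_8 = max(X_4, X_5) - 5  [with X_4=-22, X_5=-3]  = -8

-8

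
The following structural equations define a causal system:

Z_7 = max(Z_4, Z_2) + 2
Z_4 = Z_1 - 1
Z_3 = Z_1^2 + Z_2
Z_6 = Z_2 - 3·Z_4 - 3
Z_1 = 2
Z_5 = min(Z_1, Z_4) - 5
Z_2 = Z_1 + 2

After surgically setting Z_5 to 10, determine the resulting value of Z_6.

-2

The intervention breaks the incoming arrows to Z_5: Z_5 = min(Z_1, Z_4) - 5 no longer applies, and Z_5 = 10.
Since Z_6 is not a descendant of the intervened variable, it is unaffected.
Z_2 = Z_1 + 2  [with Z_1=2]  = 4
Z_4 = Z_1 - 1  [with Z_1=2]  = 1
Z_6 = Z_2 - 3·Z_4 - 3  [with Z_2=4, Z_4=1]  = -2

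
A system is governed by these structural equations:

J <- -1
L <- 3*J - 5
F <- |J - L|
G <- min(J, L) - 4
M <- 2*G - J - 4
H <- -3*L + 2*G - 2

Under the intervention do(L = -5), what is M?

do(L=-5) replaces the equation L <- 3*J - 5 with the constant L = -5.
G = min(J, L) - 4  [with J=-1, L=-5]  = -9
M = 2*G - J - 4  [with G=-9, J=-1]  = -21

-21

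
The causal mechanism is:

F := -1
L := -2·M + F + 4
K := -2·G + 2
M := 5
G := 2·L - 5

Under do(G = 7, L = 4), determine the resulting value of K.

-12

The joint intervention fixes G = 7, L = 4, removing each variable's own equation.
K = -2·G + 2  [with G=7]  = -12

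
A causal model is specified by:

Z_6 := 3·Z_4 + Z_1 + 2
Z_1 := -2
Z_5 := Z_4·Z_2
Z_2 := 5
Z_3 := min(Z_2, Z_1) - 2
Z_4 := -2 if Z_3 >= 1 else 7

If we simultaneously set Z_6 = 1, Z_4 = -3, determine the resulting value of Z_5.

Setting Z_6 = 1, Z_4 = -3 by intervention discards those variables' equations.
Z_5 = Z_4·Z_2  [with Z_4=-3, Z_2=5]  = -15

-15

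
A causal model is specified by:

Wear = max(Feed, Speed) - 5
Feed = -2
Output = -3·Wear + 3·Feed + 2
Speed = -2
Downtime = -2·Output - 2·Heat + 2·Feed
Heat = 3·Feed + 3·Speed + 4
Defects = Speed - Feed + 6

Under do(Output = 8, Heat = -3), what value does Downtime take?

-14

Under do(Output = 8, Heat = -3), each intervened variable's structural equation is replaced by its fixed value.
Downtime = -2·Output - 2·Heat + 2·Feed  [with Output=8, Heat=-3, Feed=-2]  = -14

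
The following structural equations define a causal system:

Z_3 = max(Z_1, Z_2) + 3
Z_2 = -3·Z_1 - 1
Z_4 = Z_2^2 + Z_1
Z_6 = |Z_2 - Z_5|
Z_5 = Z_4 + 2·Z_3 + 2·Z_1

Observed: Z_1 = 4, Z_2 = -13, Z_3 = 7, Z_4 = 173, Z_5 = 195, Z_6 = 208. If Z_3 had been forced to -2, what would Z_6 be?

190

The intervention breaks the incoming arrows to Z_3: Z_3 = max(Z_1, Z_2) + 3 no longer applies, and Z_3 = -2.
Z_2 = -3·Z_1 - 1  [with Z_1=4]  = -13
Z_4 = Z_2^2 + Z_1  [with Z_2=-13, Z_1=4]  = 173
Z_5 = Z_4 + 2·Z_3 + 2·Z_1  [with Z_4=173, Z_3=-2, Z_1=4]  = 177
Z_6 = |Z_2 - Z_5|  [with Z_2=-13, Z_5=177]  = 190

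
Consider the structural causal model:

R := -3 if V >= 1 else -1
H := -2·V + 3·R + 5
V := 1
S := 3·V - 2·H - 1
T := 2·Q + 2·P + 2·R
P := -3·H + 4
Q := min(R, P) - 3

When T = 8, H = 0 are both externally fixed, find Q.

-6

Setting T = 8, H = 0 by intervention discards those variables' equations.
R = -3 if V >= 1 else -1  [with V=1]  = -3
P = -3·H + 4  [with H=0]  = 4
Q = min(R, P) - 3  [with R=-3, P=4]  = -6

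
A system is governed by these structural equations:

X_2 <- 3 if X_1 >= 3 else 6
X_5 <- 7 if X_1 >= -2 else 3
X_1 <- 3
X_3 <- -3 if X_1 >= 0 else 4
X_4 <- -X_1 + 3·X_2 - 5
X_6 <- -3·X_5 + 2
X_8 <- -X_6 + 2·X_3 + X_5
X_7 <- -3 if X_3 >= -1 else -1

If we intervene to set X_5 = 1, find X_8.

-4

do(X_5=1) replaces the equation X_5 <- 7 if X_1 >= -2 else 3 with the constant X_5 = 1.
X_3 = -3 if X_1 >= 0 else 4  [with X_1=3]  = -3
X_6 = -3·X_5 + 2  [with X_5=1]  = -1
X_8 = -X_6 + 2·X_3 + X_5  [with X_6=-1, X_3=-3, X_5=1]  = -4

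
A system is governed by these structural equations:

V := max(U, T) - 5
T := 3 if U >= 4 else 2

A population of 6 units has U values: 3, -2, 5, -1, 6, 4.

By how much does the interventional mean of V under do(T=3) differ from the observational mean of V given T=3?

Under do(T=3), T's equation is replaced by T=3 for every unit. Per-unit V: -2, -2, 0, -2, 1, -1. Mean = -1.
E[V|T=3] averages over only the 3 units with T=3 (U = 5, 6, 4): V = 0, 1, -1, mean 0.
Difference = -1 − 0 = -1.

-1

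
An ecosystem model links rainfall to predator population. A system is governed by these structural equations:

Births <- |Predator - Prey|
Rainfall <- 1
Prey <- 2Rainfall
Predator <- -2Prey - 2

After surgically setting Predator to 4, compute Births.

The intervention breaks the incoming arrows to Predator: Predator <- -2Prey - 2 no longer applies, and Predator = 4.
Prey = 2Rainfall  [with Rainfall=1]  = 2
Births = |Predator - Prey|  [with Predator=4, Prey=2]  = 2

2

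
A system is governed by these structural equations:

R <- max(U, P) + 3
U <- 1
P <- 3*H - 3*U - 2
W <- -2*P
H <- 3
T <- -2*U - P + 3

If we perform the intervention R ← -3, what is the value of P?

Under do(R=-3), the mechanism R <- max(U, P) + 3 is discarded; R is fixed at -3.
Since P is not a descendant of the intervened variable, it is unaffected.
P = 3*H - 3*U - 2  [with H=3, U=1]  = 4

4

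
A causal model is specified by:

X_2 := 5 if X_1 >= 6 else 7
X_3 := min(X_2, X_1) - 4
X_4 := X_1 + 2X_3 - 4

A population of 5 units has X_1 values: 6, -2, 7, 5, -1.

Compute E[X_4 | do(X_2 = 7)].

-3

Under do(X_2=7), X_2's equation is replaced by X_2=7 for every unit. Per-unit X_4: 6, -18, 9, 3, -15. Mean = -3.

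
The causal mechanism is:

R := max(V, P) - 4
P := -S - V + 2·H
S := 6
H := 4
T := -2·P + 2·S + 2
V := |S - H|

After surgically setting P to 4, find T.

Intervening sets P = 4 and removes its equation (P := -S - V + 2·H).
T = -2·P + 2·S + 2  [with P=4, S=6]  = 6

6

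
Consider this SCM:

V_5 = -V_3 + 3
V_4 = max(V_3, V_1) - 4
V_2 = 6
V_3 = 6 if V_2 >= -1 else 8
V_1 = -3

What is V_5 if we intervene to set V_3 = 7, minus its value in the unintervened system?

do(V_3=7) replaces the equation V_3 = 6 if V_2 >= -1 else 8 with the constant V_3 = 7.
V_5 = -V_3 + 3  [with V_3=7]  = -4
Without intervention: V_3 = 6 if V_2 >= -1 else 8  [with V_2=6]  = 6; V_5 = -V_3 + 3  [with V_3=6]  = -3.
Change = -4 − (-3) = -1.

-1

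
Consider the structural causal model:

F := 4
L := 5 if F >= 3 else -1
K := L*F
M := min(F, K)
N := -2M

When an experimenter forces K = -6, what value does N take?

do(K=-6) replaces the equation K := L*F with the constant K = -6.
M = min(F, K)  [with F=4, K=-6]  = -6
N = -2M  [with M=-6]  = 12

12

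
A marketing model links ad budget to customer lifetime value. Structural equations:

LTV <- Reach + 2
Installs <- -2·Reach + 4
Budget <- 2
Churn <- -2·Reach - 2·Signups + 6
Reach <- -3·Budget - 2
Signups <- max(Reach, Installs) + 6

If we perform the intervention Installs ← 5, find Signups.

11

The intervention breaks the incoming arrows to Installs: Installs <- -2·Reach + 4 no longer applies, and Installs = 5.
Reach = -3·Budget - 2  [with Budget=2]  = -8
Signups = max(Reach, Installs) + 6  [with Reach=-8, Installs=5]  = 11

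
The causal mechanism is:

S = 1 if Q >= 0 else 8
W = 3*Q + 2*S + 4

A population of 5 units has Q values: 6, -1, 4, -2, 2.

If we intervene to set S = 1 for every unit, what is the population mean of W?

Every unit gets S=1 under the intervention. W values become 24, 3, 18, 0, 12; E[W|do(S=1)] = 11.4.

11.4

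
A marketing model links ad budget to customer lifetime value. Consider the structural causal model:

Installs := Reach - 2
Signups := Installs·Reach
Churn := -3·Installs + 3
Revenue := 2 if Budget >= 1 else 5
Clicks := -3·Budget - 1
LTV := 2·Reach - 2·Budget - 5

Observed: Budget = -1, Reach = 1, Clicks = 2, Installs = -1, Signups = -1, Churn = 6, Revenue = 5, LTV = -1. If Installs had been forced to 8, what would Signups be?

8

Intervening sets Installs = 8 and removes its equation (Installs := Reach - 2).
Signups = Installs·Reach  [with Installs=8, Reach=1]  = 8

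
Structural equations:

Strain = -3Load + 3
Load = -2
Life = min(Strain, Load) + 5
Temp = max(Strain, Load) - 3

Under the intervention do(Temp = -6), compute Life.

3

The intervention breaks the incoming arrows to Temp: Temp = max(Strain, Load) - 3 no longer applies, and Temp = -6.
Life is not downstream of the intervention, so its value is determined by the original equations.
Strain = -3Load + 3  [with Load=-2]  = 9
Life = min(Strain, Load) + 5  [with Strain=9, Load=-2]  = 3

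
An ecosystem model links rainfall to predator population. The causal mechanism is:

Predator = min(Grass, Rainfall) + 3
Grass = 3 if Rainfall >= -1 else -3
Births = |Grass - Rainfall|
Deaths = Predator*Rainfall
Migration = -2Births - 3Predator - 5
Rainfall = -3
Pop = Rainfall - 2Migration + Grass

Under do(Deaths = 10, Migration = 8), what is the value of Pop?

-22

Under do(Deaths = 10, Migration = 8), each intervened variable's structural equation is replaced by its fixed value.
Grass = 3 if Rainfall >= -1 else -3  [with Rainfall=-3]  = -3
Pop = Rainfall - 2Migration + Grass  [with Rainfall=-3, Migration=8, Grass=-3]  = -22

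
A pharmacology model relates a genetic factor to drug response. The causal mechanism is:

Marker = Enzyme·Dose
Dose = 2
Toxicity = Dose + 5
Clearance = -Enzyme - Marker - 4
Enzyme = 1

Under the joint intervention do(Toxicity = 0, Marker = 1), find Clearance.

The joint intervention fixes Toxicity = 0, Marker = 1, removing each variable's own equation.
Clearance = -Enzyme - Marker - 4  [with Enzyme=1, Marker=1]  = -6

-6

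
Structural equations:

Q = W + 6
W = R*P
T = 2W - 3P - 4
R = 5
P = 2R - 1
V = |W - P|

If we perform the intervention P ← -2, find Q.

do(P=-2) replaces the equation P = 2R - 1 with the constant P = -2.
W = R*P  [with R=5, P=-2]  = -10
Q = W + 6  [with W=-10]  = -4

-4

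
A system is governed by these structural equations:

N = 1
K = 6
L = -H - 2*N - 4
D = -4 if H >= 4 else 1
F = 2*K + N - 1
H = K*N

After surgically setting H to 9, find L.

-15

The intervention breaks the incoming arrows to H: H = K*N no longer applies, and H = 9.
L = -H - 2*N - 4  [with H=9, N=1]  = -15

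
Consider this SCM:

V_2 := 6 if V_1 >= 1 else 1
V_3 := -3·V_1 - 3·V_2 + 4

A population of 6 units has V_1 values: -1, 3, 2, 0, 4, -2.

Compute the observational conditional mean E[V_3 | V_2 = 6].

Observing V_2=6 restricts to units where V_2's equation naturally yields 6: V_1 ∈ {3, 2, 4}. In that subpopulation V_3 = -23, -20, -26, mean -23.

-23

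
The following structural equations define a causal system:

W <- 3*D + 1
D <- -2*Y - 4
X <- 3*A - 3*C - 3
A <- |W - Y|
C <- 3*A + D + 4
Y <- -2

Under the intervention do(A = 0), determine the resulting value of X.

Under do(A=0), the mechanism A <- |W - Y| is discarded; A is fixed at 0.
D = -2*Y - 4  [with Y=-2]  = 0
C = 3*A + D + 4  [with A=0, D=0]  = 4
X = 3*A - 3*C - 3  [with A=0, C=4]  = -15

-15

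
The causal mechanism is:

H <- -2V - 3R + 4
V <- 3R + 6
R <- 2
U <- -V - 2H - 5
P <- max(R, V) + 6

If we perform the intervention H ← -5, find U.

The intervention breaks the incoming arrows to H: H <- -2V - 3R + 4 no longer applies, and H = -5.
V = 3R + 6  [with R=2]  = 12
U = -V - 2H - 5  [with V=12, H=-5]  = -7

-7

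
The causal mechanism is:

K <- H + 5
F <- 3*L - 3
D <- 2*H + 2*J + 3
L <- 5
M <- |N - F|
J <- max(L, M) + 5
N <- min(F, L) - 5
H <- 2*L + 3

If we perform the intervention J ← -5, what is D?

19

do(J=-5) replaces the equation J <- max(L, M) + 5 with the constant J = -5.
H = 2*L + 3  [with L=5]  = 13
D = 2*H + 2*J + 3  [with H=13, J=-5]  = 19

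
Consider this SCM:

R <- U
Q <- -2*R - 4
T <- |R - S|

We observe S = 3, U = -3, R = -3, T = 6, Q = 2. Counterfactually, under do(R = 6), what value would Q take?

-16

do(R=6) replaces the equation R <- U with the constant R = 6.
Q = -2*R - 4  [with R=6]  = -16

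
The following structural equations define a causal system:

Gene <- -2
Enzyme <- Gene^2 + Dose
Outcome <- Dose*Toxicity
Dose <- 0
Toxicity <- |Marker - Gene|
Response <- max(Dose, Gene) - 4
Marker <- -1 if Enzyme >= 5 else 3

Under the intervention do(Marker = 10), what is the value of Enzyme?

Under do(Marker=10), the mechanism Marker <- -1 if Enzyme >= 5 else 3 is discarded; Marker is fixed at 10.
Since Enzyme is not a descendant of the intervened variable, it is unaffected.
Enzyme = Gene^2 + Dose  [with Gene=-2, Dose=0]  = 4

4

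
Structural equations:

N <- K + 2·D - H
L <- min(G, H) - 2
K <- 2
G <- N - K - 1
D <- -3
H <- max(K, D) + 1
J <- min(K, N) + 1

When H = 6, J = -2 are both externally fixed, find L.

Under do(H = 6, J = -2), each intervened variable's structural equation is replaced by its fixed value.
N = K + 2·D - H  [with K=2, D=-3, H=6]  = -10
G = N - K - 1  [with N=-10, K=2]  = -13
L = min(G, H) - 2  [with G=-13, H=6]  = -15

-15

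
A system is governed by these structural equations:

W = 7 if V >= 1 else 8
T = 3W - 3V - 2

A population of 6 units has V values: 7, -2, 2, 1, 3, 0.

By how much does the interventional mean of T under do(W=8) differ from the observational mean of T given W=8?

do(W=8) breaks W's dependence on V. With W=8 fixed, T across the units is 1, 28, 16, 19, 13, 22, mean 16.5.
Conditioning on W=8 selects the 2 unit(s) with V ∈ {-2, 0}. Their T values: 28, 22. Mean = 25.
Difference = 16.5 − 25 = -8.5.

-8.5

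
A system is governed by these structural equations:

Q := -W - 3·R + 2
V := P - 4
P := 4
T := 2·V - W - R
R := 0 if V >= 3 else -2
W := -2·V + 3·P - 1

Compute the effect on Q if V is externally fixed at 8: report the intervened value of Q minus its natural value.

10

Under do(V=8), the mechanism V := P - 4 is discarded; V is fixed at 8.
W = -2·V + 3·P - 1  [with V=8, P=4]  = -5
R = 0 if V >= 3 else -2  [with V=8]  = 0
Q = -W - 3·R + 2  [with W=-5, R=0]  = 7
Without intervention: V = P - 4  [with P=4]  = 0; W = -2·V + 3·P - 1  [with V=0, P=4]  = 11; R = 0 if V >= 3 else -2  [with V=0]  = -2; Q = -W - 3·R + 2  [with W=11, R=-2]  = -3.
Change = 7 − (-3) = 10.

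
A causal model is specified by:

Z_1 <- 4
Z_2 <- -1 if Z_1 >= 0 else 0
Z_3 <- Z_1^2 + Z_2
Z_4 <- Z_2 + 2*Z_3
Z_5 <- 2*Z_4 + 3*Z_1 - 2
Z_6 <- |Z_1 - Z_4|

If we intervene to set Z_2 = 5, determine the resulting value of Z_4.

47

Under do(Z_2=5), the mechanism Z_2 <- -1 if Z_1 >= 0 else 0 is discarded; Z_2 is fixed at 5.
Z_3 = Z_1^2 + Z_2  [with Z_1=4, Z_2=5]  = 21
Z_4 = Z_2 + 2*Z_3  [with Z_2=5, Z_3=21]  = 47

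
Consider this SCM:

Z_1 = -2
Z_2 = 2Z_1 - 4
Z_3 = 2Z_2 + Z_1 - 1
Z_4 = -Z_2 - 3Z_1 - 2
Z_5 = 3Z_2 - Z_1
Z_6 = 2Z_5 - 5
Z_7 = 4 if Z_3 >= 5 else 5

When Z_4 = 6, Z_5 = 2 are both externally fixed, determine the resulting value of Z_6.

-1

The joint intervention fixes Z_4 = 6, Z_5 = 2, removing each variable's own equation.
Z_6 = 2Z_5 - 5  [with Z_5=2]  = -1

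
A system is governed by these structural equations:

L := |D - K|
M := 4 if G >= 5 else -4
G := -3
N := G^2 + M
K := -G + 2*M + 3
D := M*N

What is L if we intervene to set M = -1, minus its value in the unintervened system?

-6

Under do(M=-1), the mechanism M := 4 if G >= 5 else -4 is discarded; M is fixed at -1.
N = G^2 + M  [with G=-3, M=-1]  = 8
K = -G + 2*M + 3  [with G=-3, M=-1]  = 4
D = M*N  [with M=-1, N=8]  = -8
L = |D - K|  [with D=-8, K=4]  = 12
Without intervention: M = 4 if G >= 5 else -4  [with G=-3]  = -4; N = G^2 + M  [with G=-3, M=-4]  = 5; K = -G + 2*M + 3  [with G=-3, M=-4]  = -2; D = M*N  [with M=-4, N=5]  = -20; L = |D - K|  [with D=-20, K=-2]  = 18.
Change = 12 − 18 = -6.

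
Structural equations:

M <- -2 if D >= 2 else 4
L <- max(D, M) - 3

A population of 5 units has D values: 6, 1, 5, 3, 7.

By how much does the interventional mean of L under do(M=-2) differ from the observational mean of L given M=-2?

The intervention sets M=-2 in all 5 units regardless of D. Recomputing L per unit gives 3, -2, 2, 0, 4; average 1.4.
Conditioning on M=-2 selects the 4 unit(s) with D ∈ {6, 5, 3, 7}. Their L values: 3, 2, 0, 4. Mean = 2.25.
Difference = 1.4 − 2.25 = -0.85.

-0.85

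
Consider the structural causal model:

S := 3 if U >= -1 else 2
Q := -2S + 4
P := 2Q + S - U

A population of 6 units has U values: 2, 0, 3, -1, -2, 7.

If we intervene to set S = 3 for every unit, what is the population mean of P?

do(S=3) breaks S's dependence on U. With S=3 fixed, P across the units is -3, -1, -4, 0, 1, -8, mean -2.5.

-2.5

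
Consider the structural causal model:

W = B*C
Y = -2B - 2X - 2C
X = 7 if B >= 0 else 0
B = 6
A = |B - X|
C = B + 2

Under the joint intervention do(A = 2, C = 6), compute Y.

Under do(A = 2, C = 6), each intervened variable's structural equation is replaced by its fixed value.
X = 7 if B >= 0 else 0  [with B=6]  = 7
Y = -2B - 2X - 2C  [with B=6, X=7, C=6]  = -38

-38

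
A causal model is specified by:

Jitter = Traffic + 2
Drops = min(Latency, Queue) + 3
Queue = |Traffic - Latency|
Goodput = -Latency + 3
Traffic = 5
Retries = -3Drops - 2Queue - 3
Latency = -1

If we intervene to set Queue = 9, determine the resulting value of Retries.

do(Queue=9) replaces the equation Queue = |Traffic - Latency| with the constant Queue = 9.
Drops = min(Latency, Queue) + 3  [with Latency=-1, Queue=9]  = 2
Retries = -3Drops - 2Queue - 3  [with Drops=2, Queue=9]  = -27

-27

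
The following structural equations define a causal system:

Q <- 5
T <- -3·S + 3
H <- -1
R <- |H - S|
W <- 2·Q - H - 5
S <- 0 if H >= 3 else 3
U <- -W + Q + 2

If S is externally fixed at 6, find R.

The intervention breaks the incoming arrows to S: S <- 0 if H >= 3 else 3 no longer applies, and S = 6.
R = |H - S|  [with H=-1, S=6]  = 7

7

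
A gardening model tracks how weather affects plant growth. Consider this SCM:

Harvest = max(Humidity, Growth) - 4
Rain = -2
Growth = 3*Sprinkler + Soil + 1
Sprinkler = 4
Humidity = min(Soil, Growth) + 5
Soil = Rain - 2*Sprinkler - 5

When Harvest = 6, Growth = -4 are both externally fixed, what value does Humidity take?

Setting Harvest = 6, Growth = -4 by intervention discards those variables' equations.
Soil = Rain - 2*Sprinkler - 5  [with Rain=-2, Sprinkler=4]  = -15
Humidity = min(Soil, Growth) + 5  [with Soil=-15, Growth=-4]  = -10

-10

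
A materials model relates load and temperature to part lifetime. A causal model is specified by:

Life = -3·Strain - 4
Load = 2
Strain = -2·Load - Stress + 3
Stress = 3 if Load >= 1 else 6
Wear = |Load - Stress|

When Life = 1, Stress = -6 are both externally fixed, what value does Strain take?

5

Setting Life = 1, Stress = -6 by intervention discards those variables' equations.
Strain = -2·Load - Stress + 3  [with Load=2, Stress=-6]  = 5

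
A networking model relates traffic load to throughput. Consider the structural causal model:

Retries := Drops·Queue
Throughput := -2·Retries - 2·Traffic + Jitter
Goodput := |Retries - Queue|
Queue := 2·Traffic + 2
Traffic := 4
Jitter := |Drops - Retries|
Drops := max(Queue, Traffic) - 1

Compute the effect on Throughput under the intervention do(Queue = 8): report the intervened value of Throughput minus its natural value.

36

Under do(Queue=8), the mechanism Queue := 2·Traffic + 2 is discarded; Queue is fixed at 8.
Drops = max(Queue, Traffic) - 1  [with Queue=8, Traffic=4]  = 7
Retries = Drops·Queue  [with Drops=7, Queue=8]  = 56
Jitter = |Drops - Retries|  [with Drops=7, Retries=56]  = 49
Throughput = -2·Retries - 2·Traffic + Jitter  [with Retries=56, Traffic=4, Jitter=49]  = -71
Without intervention: Queue = 2·Traffic + 2  [with Traffic=4]  = 10; Drops = max(Queue, Traffic) - 1  [with Queue=10, Traffic=4]  = 9; Retries = Drops·Queue  [with Drops=9, Queue=10]  = 90; Jitter = |Drops - Retries|  [with Drops=9, Retries=90]  = 81; Throughput = -2·Retries - 2·Traffic + Jitter  [with Retries=90, Traffic=4, Jitter=81]  = -107.
Change = -71 − (-107) = 36.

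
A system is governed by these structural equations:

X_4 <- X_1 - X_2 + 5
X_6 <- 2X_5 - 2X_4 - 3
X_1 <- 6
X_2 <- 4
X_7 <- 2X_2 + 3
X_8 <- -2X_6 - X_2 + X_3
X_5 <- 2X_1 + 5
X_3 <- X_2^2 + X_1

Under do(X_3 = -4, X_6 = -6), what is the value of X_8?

4

Setting X_3 = -4, X_6 = -6 by intervention discards those variables' equations.
X_8 = -2X_6 - X_2 + X_3  [with X_6=-6, X_2=4, X_3=-4]  = 4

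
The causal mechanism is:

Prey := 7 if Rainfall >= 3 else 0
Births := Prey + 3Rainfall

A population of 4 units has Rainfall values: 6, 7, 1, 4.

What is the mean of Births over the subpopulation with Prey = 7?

Observing Prey=7 restricts to units where Prey's equation naturally yields 7: Rainfall ∈ {6, 7, 4}. In that subpopulation Births = 25, 28, 19, mean 24.

24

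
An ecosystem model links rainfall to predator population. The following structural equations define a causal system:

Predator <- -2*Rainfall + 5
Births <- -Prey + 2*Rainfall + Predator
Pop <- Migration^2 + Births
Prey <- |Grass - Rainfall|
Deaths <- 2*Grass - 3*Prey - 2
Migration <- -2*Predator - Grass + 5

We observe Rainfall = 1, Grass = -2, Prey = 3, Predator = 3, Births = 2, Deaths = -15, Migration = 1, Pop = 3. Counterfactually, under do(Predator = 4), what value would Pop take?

do(Predator=4) replaces the equation Predator <- -2*Rainfall + 5 with the constant Predator = 4.
Prey = |Grass - Rainfall|  [with Grass=-2, Rainfall=1]  = 3
Births = -Prey + 2*Rainfall + Predator  [with Prey=3, Rainfall=1, Predator=4]  = 3
Migration = -2*Predator - Grass + 5  [with Predator=4, Grass=-2]  = -1
Pop = Migration^2 + Births  [with Migration=-1, Births=3]  = 4

4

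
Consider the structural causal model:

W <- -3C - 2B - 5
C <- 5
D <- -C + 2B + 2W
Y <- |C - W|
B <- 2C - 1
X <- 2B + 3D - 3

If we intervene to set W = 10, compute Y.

The intervention breaks the incoming arrows to W: W <- -3C - 2B - 5 no longer applies, and W = 10.
Y = |C - W|  [with C=5, W=10]  = 5

5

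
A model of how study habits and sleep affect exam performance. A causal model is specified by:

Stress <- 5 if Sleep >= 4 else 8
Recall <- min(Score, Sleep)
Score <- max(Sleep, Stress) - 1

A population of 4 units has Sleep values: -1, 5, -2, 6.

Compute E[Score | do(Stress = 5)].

4.25

The intervention sets Stress=5 in all 4 units regardless of Sleep. Recomputing Score per unit gives 4, 4, 4, 5; average 4.25.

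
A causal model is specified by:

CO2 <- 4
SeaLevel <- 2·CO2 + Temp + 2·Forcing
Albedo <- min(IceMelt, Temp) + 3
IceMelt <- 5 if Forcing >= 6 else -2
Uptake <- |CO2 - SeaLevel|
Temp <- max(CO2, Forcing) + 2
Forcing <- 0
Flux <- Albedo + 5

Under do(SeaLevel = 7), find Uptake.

3

Intervening sets SeaLevel = 7 and removes its equation (SeaLevel <- 2·CO2 + Temp + 2·Forcing).
Uptake = |CO2 - SeaLevel|  [with CO2=4, SeaLevel=7]  = 3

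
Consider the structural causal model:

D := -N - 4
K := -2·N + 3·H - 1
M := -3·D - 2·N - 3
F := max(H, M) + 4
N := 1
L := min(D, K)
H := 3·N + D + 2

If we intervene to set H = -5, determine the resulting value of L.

-18

The intervention breaks the incoming arrows to H: H := 3·N + D + 2 no longer applies, and H = -5.
D = -N - 4  [with N=1]  = -5
K = -2·N + 3·H - 1  [with N=1, H=-5]  = -18
L = min(D, K)  [with D=-5, K=-18]  = -18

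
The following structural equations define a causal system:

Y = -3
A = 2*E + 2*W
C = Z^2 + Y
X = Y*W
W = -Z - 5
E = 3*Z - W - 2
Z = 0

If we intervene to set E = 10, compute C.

-3

do(E=10) replaces the equation E = 3*Z - W - 2 with the constant E = 10.
C is not downstream of the intervention, so its value is determined by the original equations.
C = Z^2 + Y  [with Z=0, Y=-3]  = -3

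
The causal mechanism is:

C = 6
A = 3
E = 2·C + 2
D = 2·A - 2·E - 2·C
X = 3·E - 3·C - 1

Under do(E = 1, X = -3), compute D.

The joint intervention fixes E = 1, X = -3, removing each variable's own equation.
D = 2·A - 2·E - 2·C  [with A=3, E=1, C=6]  = -8

-8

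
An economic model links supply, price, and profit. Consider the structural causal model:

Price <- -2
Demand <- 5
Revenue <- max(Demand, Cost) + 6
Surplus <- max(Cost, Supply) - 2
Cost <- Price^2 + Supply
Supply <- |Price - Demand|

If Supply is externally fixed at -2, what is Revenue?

do(Supply=-2) replaces the equation Supply <- |Price - Demand| with the constant Supply = -2.
Cost = Price^2 + Supply  [with Price=-2, Supply=-2]  = 2
Revenue = max(Demand, Cost) + 6  [with Demand=5, Cost=2]  = 11

11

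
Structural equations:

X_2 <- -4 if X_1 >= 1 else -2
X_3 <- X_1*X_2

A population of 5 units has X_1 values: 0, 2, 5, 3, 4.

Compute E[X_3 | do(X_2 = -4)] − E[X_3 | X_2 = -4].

2.8

Under do(X_2=-4), X_2's equation is replaced by X_2=-4 for every unit. Per-unit X_3: 0, -8, -20, -12, -16. Mean = -11.2.
E[X_3|X_2=-4] averages over only the 4 units with X_2=-4 (X_1 = 2, 5, 3, 4): X_3 = -8, -20, -12, -16, mean -14.
Difference = -11.2 − (-14) = 2.8.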